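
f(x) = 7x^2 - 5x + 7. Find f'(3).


Differentiate term by term using power and sum rules:
f(x) = 7x^2 - 5x + 7
f'(x) = 14x - 5
Substitute x = 3:
f'(3) = 14 * 3 - 5
= 42 - 5
= 37

37


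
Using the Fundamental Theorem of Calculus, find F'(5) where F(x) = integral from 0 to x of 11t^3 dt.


By the Fundamental Theorem of Calculus (Part 1):
If F(x) = integral from 0 to x of f(t) dt, then F'(x) = f(x)
Here f(t) = 11t^3
So F'(x) = 11x^3
Evaluate at x = 5:
F'(5) = 11 * 5^3
= 11 * 125
= 1375

1375


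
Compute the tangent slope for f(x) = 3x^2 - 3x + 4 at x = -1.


The slope of the tangent line equals f'(x) at the point.
f(x) = 3x^2 - 3x + 4
f'(x) = 6x - 3
At x = -1:
f'(-1) = 6 * (-1) - 3
= -6 - 3
= -9

-9


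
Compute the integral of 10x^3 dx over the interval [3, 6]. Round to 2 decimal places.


Find the antiderivative of 10x^3:
F(x) = 10/4 * x^4
Apply the Fundamental Theorem of Calculus:
F(6) - F(3)
= 10/4 * 6^4 - 10/4 * 3^4
= 10/4 * (1296 - 81)
= 10/4 * 1215
= 6075/2 = 3037.50

3037.50


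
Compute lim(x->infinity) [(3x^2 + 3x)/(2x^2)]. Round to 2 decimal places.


For limits at infinity with equal-degree polynomials,
we compare leading coefficients.
Numerator leading term: 3x^2
Denominator leading term: 2x^2
Divide both by x^2:
lim = (3 + 3/x) / (2)
As x -> infinity, the 1/x and 1/x^2 terms vanish:
= 3/2 = 1.50

1.50


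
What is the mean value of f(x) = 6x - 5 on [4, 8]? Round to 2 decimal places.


Average value = 1/(b-a) * integral from a to b of f(x) dx
First compute the integral of 6x - 5:
F(x) = 3x^2 - 5x
F(8) = 3 * 64 - 5 * 8 = 152
F(4) = 3 * 16 - 5 * 4 = 28
Integral = 152 - 28 = 124
Average = 124 / (8 - 4) = 124 / 4
= 31 = 31.00

31.00


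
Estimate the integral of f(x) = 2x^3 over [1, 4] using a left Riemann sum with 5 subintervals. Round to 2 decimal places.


Left Riemann sum uses left endpoints of each subinterval.
Interval: [1, 4], n = 5
dx = (4 - 1) / 5 = 3/5
Left endpoints: [1, 8/5, 11/5, 14/5, 17/5]
f values: [2, 1024/125, 2662/125, 5488/125, 9826/125]
Sum = dx * (sum of f values)
= 3/5 * 154
= 462/5 = 92.40

92.40


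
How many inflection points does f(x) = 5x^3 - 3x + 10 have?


Inflection points occur where f''(x) = 0 and concavity changes.
f(x) = 5x^3 - 3x + 10
f'(x) = 15x^2 - 3
f''(x) = 30x
Set f''(x) = 0:
30x = 0
x = 0 / 30 = 0
Since f''(x) is linear (degree 1), it changes sign at this point.
Therefore there is exactly 1 inflection point.

1


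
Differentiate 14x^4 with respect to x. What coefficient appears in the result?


We apply the power rule: d/dx [ax^n] = a*n * x^(n-1)
d/dx [14x^4]
= 14 * 4 * x^(4-1)
= 56x^3
The coefficient is 56

56


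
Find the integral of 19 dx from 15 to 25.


The integral of a constant k over [a, b] equals k * (b - a).
integral from 15 to 25 of 19 dx
= 19 * (25 - 15)
= 19 * 10
= 190

190


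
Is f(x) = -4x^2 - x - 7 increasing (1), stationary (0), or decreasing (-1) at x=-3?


Compute f'(x) to determine behavior:
f'(x) = -8x - 1
f'(-3) = -8 * (-3) - 1
= 24 - 1
= 23
Since f'(-3) > 0, the function is increasing (1)

1


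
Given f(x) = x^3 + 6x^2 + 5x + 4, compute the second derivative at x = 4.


First derivative:
f'(x) = 3x^2 + 12x + 5
Second derivative:
f''(x) = 6x + 12
Substitute x = 4:
f''(4) = 6 * 4 + 12
= 24 + 12
= 36

36


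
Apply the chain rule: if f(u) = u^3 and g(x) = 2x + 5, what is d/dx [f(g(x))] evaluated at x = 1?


Using the chain rule: (f(g(x)))' = f'(g(x)) * g'(x)
First, find g(1):
g(1) = 2 * 1 + 5 = 7
Next, f'(u) = 3u^2
And g'(x) = 2
So f'(g(1)) * g'(1)
= 3 * 7^2 * 2
= 3 * 49 * 2
= 294

294


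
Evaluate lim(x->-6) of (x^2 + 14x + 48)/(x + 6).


Direct substitution gives 0/0, so we factor the numerator.
Factor: (x^2 + 14x + 48) = (x + 6)(x + 8)
Cancel the common factor (x + 6):
(x^2 + 14x + 48)/(x + 6) = (x + 8)
Now substitute x = -6:
= (-6) - (-8) = 2

2


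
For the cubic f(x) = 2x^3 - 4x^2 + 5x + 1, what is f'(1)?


Differentiate f(x) = 2x^3 - 4x^2 + 5x + 1 term by term:
f'(x) = 6x^2 - 8x + 5
Substitute x = 1:
f'(1) = 6 * 1^2 - 8 * 1 + 5
= 6 - 8 + 5
= 3

3


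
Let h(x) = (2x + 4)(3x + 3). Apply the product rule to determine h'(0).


Let u(x) = 2x + 4 and v(x) = 3x + 3
u'(x) = 2
v'(x) = 3
Product rule: h'(x) = u'(x)*v(x) + u(x)*v'(x)
= 2 * (3x + 3) + (2x + 4) * 3
At x = 0:
u(0) = 2 * 0 + 4 = 4
v(0) = 3 * 0 + 3 = 3
h'(0) = 2 * 3 + 4 * 3
= 6 + 12
= 18

18


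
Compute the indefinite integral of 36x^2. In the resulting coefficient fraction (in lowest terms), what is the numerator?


Apply the power rule for integration:
integral of ax^n dx = a/(n+1) * x^(n+1) + C
integral of 36x^2 dx
= 36/3 * x^3 + C
= 12 * x^3 + C
The coefficient in lowest terms is 12 = 12/1, so its numerator is 12

12


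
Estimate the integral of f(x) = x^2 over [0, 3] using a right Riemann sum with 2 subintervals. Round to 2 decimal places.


Right Riemann sum uses right endpoints of each subinterval.
Interval: [0, 3], n = 2
dx = (3 - 0) / 2 = 3/2
Right endpoints: [3/2, 3]
f values: [9/4, 9]
Sum = dx * (sum of f values)
= 3/2 * 45/4
= 135/8 ≈ 16.88

16.88


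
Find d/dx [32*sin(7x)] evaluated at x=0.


Apply the chain rule to differentiate 32*sin(7x):
d/dx [32*sin(7x)]
= 32 * cos(7x) * d/dx(7x)
= 32 * 7 * cos(7x)
= 224 * cos(7x)
Evaluate at x = 0:
= 224 * cos(0)
= 224 * 1
= 224

224


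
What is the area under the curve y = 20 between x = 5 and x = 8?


The area under a constant function y = 20 is a rectangle.
Width = 8 - 5 = 3
Height = 20
Area = width * height
= 3 * 20
= 60

60


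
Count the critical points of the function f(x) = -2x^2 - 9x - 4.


Find where f'(x) = 0:
f'(x) = -4x - 9
Set f'(x) = 0:
-4x - 9 = 0
x = 9 / (-4) = -9/4
This is a linear equation in x, so there is exactly one solution.
Number of critical points: 1

1


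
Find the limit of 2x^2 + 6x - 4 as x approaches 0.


Since polynomials are continuous, we use direct substitution.
lim(x->0) of 2x^2 + 6x - 4
= 2 * 0^2 + 6 * 0 - 4
= 0 + 0 - 4
= -4

-4


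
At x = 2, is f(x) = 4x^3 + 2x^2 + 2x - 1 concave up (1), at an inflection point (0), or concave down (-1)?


Concavity is determined by the sign of f''(x).
f(x) = 4x^3 + 2x^2 + 2x - 1
f'(x) = 12x^2 + 4x + 2
f''(x) = 24x + 4
f''(2) = 24 * 2 + 4
= 48 + 4
= 52
Since f''(2) > 0, the function is concave up (1)

1


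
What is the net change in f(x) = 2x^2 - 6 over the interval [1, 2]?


Net change = f(b) - f(a)
f(x) = 2x^2 - 6
Compute f(2):
f(2) = 2 * 2^2 + 0 * 2 - 6
= 8 + 0 - 6
= 2
Compute f(1):
f(1) = 2 * 1^2 + 0 * 1 - 6
= 2 + 0 - 6
= -4
Net change = 2 - (-4) = 6

6


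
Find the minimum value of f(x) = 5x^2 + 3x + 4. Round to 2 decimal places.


For a quadratic f(x) = ax^2 + bx + c with a > 0, the minimum is at the vertex.
Vertex x-coordinate: x = -b/(2a)
x = -(3) / (2 * 5)
x = -3/10
Substitute back to find the minimum value:
f(-3/10) = 5 * (-3/10)^2 + 3 * (-3/10) + 4
= 9/20 - 9/10 + 4
= 71/20 = 3.55

3.55


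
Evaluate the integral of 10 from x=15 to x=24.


The integral of a constant k over [a, b] equals k * (b - a).
integral from 15 to 24 of 10 dx
= 10 * (24 - 15)
= 10 * 9
= 90

90


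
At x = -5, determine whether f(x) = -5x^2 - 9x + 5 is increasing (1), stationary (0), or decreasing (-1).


Compute f'(x) to determine behavior:
f'(x) = -10x - 9
f'(-5) = -10 * (-5) - 9
= 50 - 9
= 41
Since f'(-5) > 0, the function is increasing (1)

1


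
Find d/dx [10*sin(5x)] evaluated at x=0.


Apply the chain rule to differentiate 10*sin(5x):
d/dx [10*sin(5x)]
= 10 * cos(5x) * d/dx(5x)
= 10 * 5 * cos(5x)
= 50 * cos(5x)
Evaluate at x = 0:
= 50 * cos(0)
= 50 * 1
= 50

50


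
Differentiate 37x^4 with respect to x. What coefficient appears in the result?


We apply the power rule: d/dx [ax^n] = a*n * x^(n-1)
d/dx [37x^4]
= 37 * 4 * x^(4-1)
= 148x^3
The coefficient is 148

148


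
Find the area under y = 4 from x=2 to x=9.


The area under a constant function y = 4 is a rectangle.
Width = 9 - 2 = 7
Height = 4
Area = width * height
= 7 * 4
= 28

28


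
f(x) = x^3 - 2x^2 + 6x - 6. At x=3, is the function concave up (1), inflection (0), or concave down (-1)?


Concavity is determined by the sign of f''(x).
f(x) = x^3 - 2x^2 + 6x - 6
f'(x) = 3x^2 - 4x + 6
f''(x) = 6x - 4
f''(3) = 6 * 3 - 4
= 18 - 4
= 14
Since f''(3) > 0, the function is concave up (1)

1


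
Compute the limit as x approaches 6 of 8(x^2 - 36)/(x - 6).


Direct substitution gives 0/0, so we factor the numerator.
Factor: 8(x^2 - 36) = 8 * (x - 6)(x + 6)
Cancel the common factor (x - 6):
8(x^2 - 36)/(x - 6) = 8 * (x + 6)
Now substitute x = 6:
= 8 * (6 + 6) = 96

96


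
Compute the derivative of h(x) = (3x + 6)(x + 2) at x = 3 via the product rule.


Let u(x) = 3x + 6 and v(x) = x + 2
u'(x) = 3
v'(x) = 1
Product rule: h'(x) = u'(x)*v(x) + u(x)*v'(x)
= 3 * (x + 2) + (3x + 6) * 1
At x = 3:
u(3) = 3 * 3 + 6 = 15
v(3) = 1 * 3 + 2 = 5
h'(3) = 3 * 5 + 15 * 1
= 15 + 15
= 30

30


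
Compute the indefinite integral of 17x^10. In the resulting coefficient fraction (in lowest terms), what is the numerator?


Apply the power rule for integration:
integral of ax^n dx = a/(n+1) * x^(n+1) + C
integral of 17x^10 dx
= 17/11 * x^11 + C
The coefficient in lowest terms is 17/11, and its numerator is 17

17


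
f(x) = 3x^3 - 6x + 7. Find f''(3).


First derivative:
f'(x) = 9x^2 - 6
Second derivative:
f''(x) = 18x
Substitute x = 3:
f''(3) = 18 * 3 + 0
= 54 + 0
= 54

54


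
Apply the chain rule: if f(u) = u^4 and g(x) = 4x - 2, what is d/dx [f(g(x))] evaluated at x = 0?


Using the chain rule: (f(g(x)))' = f'(g(x)) * g'(x)
First, find g(0):
g(0) = 4 * 0 - 2 = -2
Next, f'(u) = 4u^3
And g'(x) = 4
So f'(g(0)) * g'(0)
= 4 * (-2)^3 * 4
= 4 * (-8) * 4
= -128

-128


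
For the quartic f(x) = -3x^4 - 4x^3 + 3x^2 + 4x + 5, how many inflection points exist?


Inflection points occur where f''(x) = 0 and concavity changes.
f(x) = -3x^4 - 4x^3 + 3x^2 + 4x + 5
f'(x) = -12x^3 - 12x^2 + 6x + 4
f''(x) = -36x^2 - 24x + 6
This is a quadratic in x. Use the discriminant to count real roots.
Discriminant = (-24)^2 - 4 * (-36) * 6
= 576 - (-864)
= 1440
Since discriminant > 0, f''(x) = 0 has 2 distinct real solutions.
A quadratic with two distinct real roots changes sign at each root, so concavity changes at both.
Number of inflection points: 2

2


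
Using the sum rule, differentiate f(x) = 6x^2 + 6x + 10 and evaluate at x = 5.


Differentiate term by term using power and sum rules:
f(x) = 6x^2 + 6x + 10
f'(x) = 12x + 6
Substitute x = 5:
f'(5) = 12 * 5 + 6
= 60 + 6
= 66

66


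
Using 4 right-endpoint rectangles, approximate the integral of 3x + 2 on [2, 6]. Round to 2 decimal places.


Right Riemann sum uses right endpoints of each subinterval.
Interval: [2, 6], n = 4
dx = (6 - 2) / 4 = 1
Right endpoints: [3, 4, 5, 6]
f values: [11, 14, 17, 20]
Sum = dx * (sum of f values)
= 1 * 62
= 62 = 62.00

62.00


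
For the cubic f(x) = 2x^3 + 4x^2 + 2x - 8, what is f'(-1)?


Differentiate f(x) = 2x^3 + 4x^2 + 2x - 8 term by term:
f'(x) = 6x^2 + 8x + 2
Substitute x = -1:
f'(-1) = 6 * (-1)^2 + 8 * (-1) + 2
= 6 - 8 + 2
= 0

0


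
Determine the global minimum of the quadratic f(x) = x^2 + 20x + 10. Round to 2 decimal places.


For a quadratic f(x) = ax^2 + bx + c with a > 0, the minimum is at the vertex.
Vertex x-coordinate: x = -b/(2a)
x = -(20) / (2 * 1)
x = -20/2 = -10
Substitute back to find the minimum value:
f(-10) = 1 * (-10)^2 + 20 * (-10) + 10
= 100 - 200 + 10
= -90 = -90.00

-90.00


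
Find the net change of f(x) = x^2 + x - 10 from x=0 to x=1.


Net change = f(b) - f(a)
f(x) = x^2 + x - 10
Compute f(1):
f(1) = 1 * 1^2 + 1 * 1 - 10
= 1 + 1 - 10
= -8
Compute f(0):
f(0) = 1 * 0^2 + 1 * 0 - 10
= 0 + 0 - 10
= -10
Net change = -8 - (-10) = 2

2


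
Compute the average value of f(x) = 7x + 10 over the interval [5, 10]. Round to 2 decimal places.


Average value = 1/(b-a) * integral from a to b of f(x) dx
First compute the integral of 7x + 10:
F(x) = (7/2)x^2 + 10x
F(10) = 7/2 * 100 + 10 * 10 = 450
F(5) = 7/2 * 25 + 10 * 5 = 275/2
Integral = 450 - 275/2 = 625/2
Average = (625/2) / (10 - 5) = (625/2) / 5
= 125/2 = 62.50

62.50


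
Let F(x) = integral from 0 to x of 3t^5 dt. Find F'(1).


By the Fundamental Theorem of Calculus (Part 1):
If F(x) = integral from 0 to x of f(t) dt, then F'(x) = f(x)
Here f(t) = 3t^5
So F'(x) = 3x^5
Evaluate at x = 1:
F'(1) = 3 * 1^5
= 3 * 1
= 3

3


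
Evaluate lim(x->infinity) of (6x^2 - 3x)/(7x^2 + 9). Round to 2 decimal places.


For limits at infinity with equal-degree polynomials,
we compare leading coefficients.
Numerator leading term: 6x^2
Denominator leading term: 7x^2
Divide both by x^2:
lim = (6 - 3/x) / (7 + 9/x^2)
As x -> infinity, the 1/x and 1/x^2 terms vanish:
= 6/7 ≈ 0.86

0.86


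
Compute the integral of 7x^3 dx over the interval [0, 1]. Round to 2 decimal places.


Find the antiderivative of 7x^3:
F(x) = 7/4 * x^4
Apply the Fundamental Theorem of Calculus:
F(1) - F(0)
= 7/4 * 1^4 - 7/4 * 0^4
= 7/4 * (1 - 0)
= 7/4 * 1
= 7/4 = 1.75

1.75


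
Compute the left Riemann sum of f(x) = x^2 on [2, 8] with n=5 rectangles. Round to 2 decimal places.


Left Riemann sum uses left endpoints of each subinterval.
Interval: [2, 8], n = 5
dx = (8 - 2) / 5 = 6/5
Left endpoints: [2, 16/5, 22/5, 28/5, 34/5]
f values: [4, 256/25, 484/25, 784/25, 1156/25]
Sum = dx * (sum of f values)
= 6/5 * 556/5
= 3336/25 = 133.44

133.44


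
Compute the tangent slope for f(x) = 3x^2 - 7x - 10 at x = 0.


The slope of the tangent line equals f'(x) at the point.
f(x) = 3x^2 - 7x - 10
f'(x) = 6x - 7
At x = 0:
f'(0) = 6 * 0 - 7
= 0 - 7
= -7

-7


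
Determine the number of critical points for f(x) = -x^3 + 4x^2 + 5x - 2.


Find where f'(x) = 0:
f(x) = -x^3 + 4x^2 + 5x - 2
f'(x) = -3x^2 + 8x + 5
This is a quadratic in x. Use the discriminant to count real roots.
Discriminant = (8)^2 - 4 * (-3) * 5
= 64 - (-60)
= 124
Since discriminant > 0, f'(x) = 0 has 2 real solutions.
Number of critical points: 2

2


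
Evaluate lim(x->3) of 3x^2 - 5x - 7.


Since polynomials are continuous, we use direct substitution.
lim(x->3) of 3x^2 - 5x - 7
= 3 * 3^2 - 5 * 3 - 7
= 27 - 15 - 7
= 5

5


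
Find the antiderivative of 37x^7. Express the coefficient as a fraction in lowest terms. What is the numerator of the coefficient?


Apply the power rule for integration:
integral of ax^n dx = a/(n+1) * x^(n+1) + C
integral of 37x^7 dx
= 37/8 * x^8 + C
The coefficient in lowest terms is 37/8, and its numerator is 37

37


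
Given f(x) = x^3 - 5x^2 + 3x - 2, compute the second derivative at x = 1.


First derivative:
f'(x) = 3x^2 - 10x + 3
Second derivative:
f''(x) = 6x - 10
Substitute x = 1:
f''(1) = 6 * 1 - 10
= 6 - 10
= -4

-4


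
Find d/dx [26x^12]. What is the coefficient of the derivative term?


We apply the power rule: d/dx [ax^n] = a*n * x^(n-1)
d/dx [26x^12]
= 26 * 12 * x^(12-1)
= 312x^11
The coefficient is 312

312


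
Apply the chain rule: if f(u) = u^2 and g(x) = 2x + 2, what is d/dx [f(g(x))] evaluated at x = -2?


Using the chain rule: (f(g(x)))' = f'(g(x)) * g'(x)
First, find g(-2):
g(-2) = 2 * (-2) + 2 = -2
Next, f'(u) = 2u
And g'(x) = 2
So f'(g(-2)) * g'(-2)
= 2 * (-2) * 2
= -8

-8


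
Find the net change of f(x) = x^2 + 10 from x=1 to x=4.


Net change = f(b) - f(a)
f(x) = x^2 + 10
Compute f(4):
f(4) = 1 * 4^2 + 0 * 4 + 10
= 16 + 0 + 10
= 26
Compute f(1):
f(1) = 1 * 1^2 + 0 * 1 + 10
= 1 + 0 + 10
= 11
Net change = 26 - 11 = 15

15


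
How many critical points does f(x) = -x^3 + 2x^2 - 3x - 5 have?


Find where f'(x) = 0:
f(x) = -x^3 + 2x^2 - 3x - 5
f'(x) = -3x^2 + 4x - 3
This is a quadratic in x. Use the discriminant to count real roots.
Discriminant = (4)^2 - 4 * (-3) * (-3)
= 16 - 36
= -20
Since discriminant < 0, f'(x) = 0 has no real solutions.
Number of critical points: 0

0


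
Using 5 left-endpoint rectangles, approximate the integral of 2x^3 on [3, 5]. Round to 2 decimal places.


Left Riemann sum uses left endpoints of each subinterval.
Interval: [3, 5], n = 5
dx = (5 - 3) / 5 = 2/5
Left endpoints: [3, 17/5, 19/5, 21/5, 23/5]
f values: [54, 9826/125, 13718/125, 18522/125, 24334/125]
Sum = dx * (sum of f values)
= 2/5 * 2926/5
= 5852/25 = 234.08

234.08


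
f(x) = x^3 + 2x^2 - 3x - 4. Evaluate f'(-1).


Differentiate f(x) = x^3 + 2x^2 - 3x - 4 term by term:
f'(x) = 3x^2 + 4x - 3
Substitute x = -1:
f'(-1) = 3 * (-1)^2 + 4 * (-1) - 3
= 3 - 4 - 3
= -4

-4


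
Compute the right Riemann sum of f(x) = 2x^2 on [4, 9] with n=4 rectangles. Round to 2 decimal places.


Right Riemann sum uses right endpoints of each subinterval.
Interval: [4, 9], n = 4
dx = (9 - 4) / 4 = 5/4
Right endpoints: [21/4, 13/2, 31/4, 9]
f values: [441/8, 169/2, 961/8, 162]
Sum = dx * (sum of f values)
= 5/4 * 1687/4
= 8435/16 ≈ 527.19

527.19


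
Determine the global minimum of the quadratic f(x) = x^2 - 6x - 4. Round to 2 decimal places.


For a quadratic f(x) = ax^2 + bx + c with a > 0, the minimum is at the vertex.
Vertex x-coordinate: x = -b/(2a)
x = -(-6) / (2 * 1)
x = 6/2 = 3
Substitute back to find the minimum value:
f(3) = 1 * 3^2 - 6 * 3 - 4
= 9 - 18 - 4
= -13 = -13.00

-13.00


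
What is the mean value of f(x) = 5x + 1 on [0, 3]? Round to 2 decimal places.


Average value = 1/(b-a) * integral from a to b of f(x) dx
First compute the integral of 5x + 1:
F(x) = (5/2)x^2 + x
F(3) = 5/2 * 9 + 1 * 3 = 51/2
F(0) = 5/2 * 0 + 1 * 0 = 0
Integral = 51/2 - 0 = 51/2
Average = (51/2) / (3 - 0) = (51/2) / 3
= 17/2 = 8.50

8.50


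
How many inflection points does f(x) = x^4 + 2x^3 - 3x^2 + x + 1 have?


Inflection points occur where f''(x) = 0 and concavity changes.
f(x) = x^4 + 2x^3 - 3x^2 + x + 1
f'(x) = 4x^3 + 6x^2 - 6x + 1
f''(x) = 12x^2 + 12x - 6
This is a quadratic in x. Use the discriminant to count real roots.
Discriminant = (12)^2 - 4 * 12 * (-6)
= 144 - (-288)
= 432
Since discriminant > 0, f''(x) = 0 has 2 distinct real solutions.
A quadratic with two distinct real roots changes sign at each root, so concavity changes at both.
Number of inflection points: 2

2


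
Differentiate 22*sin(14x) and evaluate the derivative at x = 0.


Apply the chain rule to differentiate 22*sin(14x):
d/dx [22*sin(14x)]
= 22 * cos(14x) * d/dx(14x)
= 22 * 14 * cos(14x)
= 308 * cos(14x)
Evaluate at x = 0:
= 308 * cos(0)
= 308 * 1
= 308

308


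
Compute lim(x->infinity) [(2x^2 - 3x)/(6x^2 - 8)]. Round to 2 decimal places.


For limits at infinity with equal-degree polynomials,
we compare leading coefficients.
Numerator leading term: 2x^2
Denominator leading term: 6x^2
Divide both by x^2:
lim = (2 - 3/x) / (6 - 8/x^2)
As x -> infinity, the 1/x and 1/x^2 terms vanish:
= 2/6 = 1/3 ≈ 0.33

0.33


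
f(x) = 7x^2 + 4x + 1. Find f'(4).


Differentiate term by term using power and sum rules:
f(x) = 7x^2 + 4x + 1
f'(x) = 14x + 4
Substitute x = 4:
f'(4) = 14 * 4 + 4
= 56 + 4
= 60

60


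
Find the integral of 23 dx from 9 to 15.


The integral of a constant k over [a, b] equals k * (b - a).
integral from 9 to 15 of 23 dx
= 23 * (15 - 9)
= 23 * 6
= 138

138


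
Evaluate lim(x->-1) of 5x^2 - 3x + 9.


Since polynomials are continuous, we use direct substitution.
lim(x->-1) of 5x^2 - 3x + 9
= 5 * (-1)^2 - 3 * (-1) + 9
= 5 + 3 + 9
= 17

17


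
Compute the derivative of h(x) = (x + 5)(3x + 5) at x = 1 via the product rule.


Let u(x) = x + 5 and v(x) = 3x + 5
u'(x) = 1
v'(x) = 3
Product rule: h'(x) = u'(x)*v(x) + u(x)*v'(x)
= 1 * (3x + 5) + (x + 5) * 3
At x = 1:
u(1) = 1 * 1 + 5 = 6
v(1) = 3 * 1 + 5 = 8
h'(1) = 1 * 8 + 6 * 3
= 8 + 18
= 26

26


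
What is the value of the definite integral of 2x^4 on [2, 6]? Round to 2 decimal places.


Find the antiderivative of 2x^4:
F(x) = 2/5 * x^5
Apply the Fundamental Theorem of Calculus:
F(6) - F(2)
= 2/5 * 6^5 - 2/5 * 2^5
= 2/5 * (7776 - 32)
= 2/5 * 7744
= 15488/5 = 3097.60

3097.60


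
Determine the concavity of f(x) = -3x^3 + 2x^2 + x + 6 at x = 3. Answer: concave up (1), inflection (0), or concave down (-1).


Concavity is determined by the sign of f''(x).
f(x) = -3x^3 + 2x^2 + x + 6
f'(x) = -9x^2 + 4x + 1
f''(x) = -18x + 4
f''(3) = -18 * 3 + 4
= -54 + 4
= -50
Since f''(3) < 0, the function is concave down (-1)

-1


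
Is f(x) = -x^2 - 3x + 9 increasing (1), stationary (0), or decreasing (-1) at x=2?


Compute f'(x) to determine behavior:
f'(x) = -2x - 3
f'(2) = -2 * 2 - 3
= -4 - 3
= -7
Since f'(2) < 0, the function is decreasing (-1)

-1


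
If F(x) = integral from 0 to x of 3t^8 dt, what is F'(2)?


By the Fundamental Theorem of Calculus (Part 1):
If F(x) = integral from 0 to x of f(t) dt, then F'(x) = f(x)
Here f(t) = 3t^8
So F'(x) = 3x^8
Evaluate at x = 2:
F'(2) = 3 * 2^8
= 3 * 256
= 768

768


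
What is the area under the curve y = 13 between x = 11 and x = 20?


The area under a constant function y = 13 is a rectangle.
Width = 20 - 11 = 9
Height = 13
Area = width * height
= 9 * 13
= 117

117


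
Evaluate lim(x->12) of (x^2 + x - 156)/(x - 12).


Direct substitution gives 0/0, so we factor the numerator.
Factor: (x^2 + x - 156) = (x - 12)(x + 13)
Cancel the common factor (x - 12):
(x^2 + x - 156)/(x - 12) = (x + 13)
Now substitute x = 12:
= (12) - (-13) = 25

25


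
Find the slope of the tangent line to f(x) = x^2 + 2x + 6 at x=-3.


The slope of the tangent line equals f'(x) at the point.
f(x) = x^2 + 2x + 6
f'(x) = 2x + 2
At x = -3:
f'(-3) = 2 * (-3) + 2
= -6 + 2
= -4

-4


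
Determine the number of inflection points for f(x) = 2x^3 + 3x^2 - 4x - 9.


Inflection points occur where f''(x) = 0 and concavity changes.
f(x) = 2x^3 + 3x^2 - 4x - 9
f'(x) = 6x^2 + 6x - 4
f''(x) = 12x + 6
Set f''(x) = 0:
12x + 6 = 0
x = -6 / 12 = -1/2
Since f''(x) is linear (degree 1), it changes sign at this point.
Therefore there is exactly 1 inflection point.

1


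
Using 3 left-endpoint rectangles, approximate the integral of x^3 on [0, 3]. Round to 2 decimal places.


Left Riemann sum uses left endpoints of each subinterval.
Interval: [0, 3], n = 3
dx = (3 - 0) / 3 = 1
Left endpoints: [0, 1, 2]
f values: [0, 1, 8]
Sum = dx * (sum of f values)
= 1 * 9
= 9 = 9.00

9.00


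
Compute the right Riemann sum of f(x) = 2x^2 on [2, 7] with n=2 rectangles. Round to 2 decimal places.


Right Riemann sum uses right endpoints of each subinterval.
Interval: [2, 7], n = 2
dx = (7 - 2) / 2 = 5/2
Right endpoints: [9/2, 7]
f values: [81/2, 98]
Sum = dx * (sum of f values)
= 5/2 * 277/2
= 1385/4 = 346.25

346.25


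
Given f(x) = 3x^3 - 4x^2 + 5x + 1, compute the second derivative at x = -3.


First derivative:
f'(x) = 9x^2 - 8x + 5
Second derivative:
f''(x) = 18x - 8
Substitute x = -3:
f''(-3) = 18 * (-3) - 8
= -54 - 8
= -62

-62


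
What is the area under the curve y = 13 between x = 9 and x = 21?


The area under a constant function y = 13 is a rectangle.
Width = 21 - 9 = 12
Height = 13
Area = width * height
= 12 * 13
= 156

156


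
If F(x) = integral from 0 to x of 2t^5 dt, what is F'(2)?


By the Fundamental Theorem of Calculus (Part 1):
If F(x) = integral from 0 to x of f(t) dt, then F'(x) = f(x)
Here f(t) = 2t^5
So F'(x) = 2x^5
Evaluate at x = 2:
F'(2) = 2 * 2^5
= 2 * 32
= 64

64


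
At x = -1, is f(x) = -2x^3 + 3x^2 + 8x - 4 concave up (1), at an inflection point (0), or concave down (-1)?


Concavity is determined by the sign of f''(x).
f(x) = -2x^3 + 3x^2 + 8x - 4
f'(x) = -6x^2 + 6x + 8
f''(x) = -12x + 6
f''(-1) = -12 * (-1) + 6
= 12 + 6
= 18
Since f''(-1) > 0, the function is concave up (1)

1


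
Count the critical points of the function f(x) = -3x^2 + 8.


Find where f'(x) = 0:
f'(x) = -6x
Set f'(x) = 0:
-6x = 0
x = 0 / (-6) = 0
This is a linear equation in x, so there is exactly one solution.
Number of critical points: 1

1


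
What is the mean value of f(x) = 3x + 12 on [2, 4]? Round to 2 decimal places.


Average value = 1/(b-a) * integral from a to b of f(x) dx
First compute the integral of 3x + 12:
F(x) = (3/2)x^2 + 12x
F(4) = 3/2 * 16 + 12 * 4 = 72
F(2) = 3/2 * 4 + 12 * 2 = 30
Integral = 72 - 30 = 42
Average = 42 / (4 - 2) = 42 / 2
= 21 = 21.00

21.00


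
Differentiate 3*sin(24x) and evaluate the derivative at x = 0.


Apply the chain rule to differentiate 3*sin(24x):
d/dx [3*sin(24x)]
= 3 * cos(24x) * d/dx(24x)
= 3 * 24 * cos(24x)
= 72 * cos(24x)
Evaluate at x = 0:
= 72 * cos(0)
= 72 * 1
= 72

72


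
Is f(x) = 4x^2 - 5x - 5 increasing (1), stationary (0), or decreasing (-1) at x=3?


Compute f'(x) to determine behavior:
f'(x) = 8x - 5
f'(3) = 8 * 3 - 5
= 24 - 5
= 19
Since f'(3) > 0, the function is increasing (1)

1


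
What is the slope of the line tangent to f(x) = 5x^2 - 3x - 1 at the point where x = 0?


The slope of the tangent line equals f'(x) at the point.
f(x) = 5x^2 - 3x - 1
f'(x) = 10x - 3
At x = 0:
f'(0) = 10 * 0 - 3
= 0 - 3
= -3

-3


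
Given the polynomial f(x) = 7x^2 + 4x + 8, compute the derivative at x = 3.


Differentiate term by term using power and sum rules:
f(x) = 7x^2 + 4x + 8
f'(x) = 14x + 4
Substitute x = 3:
f'(3) = 14 * 3 + 4
= 42 + 4
= 46

46


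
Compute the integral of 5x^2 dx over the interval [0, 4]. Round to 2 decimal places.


Find the antiderivative of 5x^2:
F(x) = 5/3 * x^3
Apply the Fundamental Theorem of Calculus:
F(4) - F(0)
= 5/3 * 4^3 - 5/3 * 0^3
= 5/3 * (64 - 0)
= 5/3 * 64
= 320/3 ≈ 106.67

106.67


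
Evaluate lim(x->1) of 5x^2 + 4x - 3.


Since polynomials are continuous, we use direct substitution.
lim(x->1) of 5x^2 + 4x - 3
= 5 * 1^2 + 4 * 1 - 3
= 5 + 4 - 3
= 6

6


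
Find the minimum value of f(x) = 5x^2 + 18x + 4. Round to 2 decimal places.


For a quadratic f(x) = ax^2 + bx + c with a > 0, the minimum is at the vertex.
Vertex x-coordinate: x = -b/(2a)
x = -(18) / (2 * 5)
x = -18/10 = -9/5
Substitute back to find the minimum value:
f(-9/5) = 5 * (-9/5)^2 + 18 * (-9/5) + 4
= 81/5 - 162/5 + 4
= -61/5 = -12.20

-12.20


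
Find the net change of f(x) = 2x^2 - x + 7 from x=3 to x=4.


Net change = f(b) - f(a)
f(x) = 2x^2 - x + 7
Compute f(4):
f(4) = 2 * 4^2 - 1 * 4 + 7
= 32 - 4 + 7
= 35
Compute f(3):
f(3) = 2 * 3^2 - 1 * 3 + 7
= 18 - 3 + 7
= 22
Net change = 35 - 22 = 13

13


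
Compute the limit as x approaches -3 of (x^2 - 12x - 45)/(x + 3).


Direct substitution gives 0/0, so we factor the numerator.
Factor: (x^2 - 12x - 45) = (x + 3)(x - 15)
Cancel the common factor (x + 3):
(x^2 - 12x - 45)/(x + 3) = (x - 15)
Now substitute x = -3:
= (-3) - (15) = -18

-18


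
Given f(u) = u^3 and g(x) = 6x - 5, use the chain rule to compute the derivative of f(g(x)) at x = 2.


Using the chain rule: (f(g(x)))' = f'(g(x)) * g'(x)
First, find g(2):
g(2) = 6 * 2 - 5 = 7
Next, f'(u) = 3u^2
And g'(x) = 6
So f'(g(2)) * g'(2)
= 3 * 7^2 * 6
= 3 * 49 * 6
= 882

882


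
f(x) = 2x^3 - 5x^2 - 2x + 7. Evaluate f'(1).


Differentiate f(x) = 2x^3 - 5x^2 - 2x + 7 term by term:
f'(x) = 6x^2 - 10x - 2
Substitute x = 1:
f'(1) = 6 * 1^2 - 10 * 1 - 2
= 6 - 10 - 2
= -6

-6


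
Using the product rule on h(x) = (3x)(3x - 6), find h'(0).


Let u(x) = 3x and v(x) = 3x - 6
u'(x) = 3
v'(x) = 3
Product rule: h'(x) = u'(x)*v(x) + u(x)*v'(x)
= 3 * (3x - 6) + (3x) * 3
At x = 0:
u(0) = 3 * 0 + 0 = 0
v(0) = 3 * 0 - 6 = -6
h'(0) = 3 * (-6) + 0 * 3
= -18 + 0
= -18

-18


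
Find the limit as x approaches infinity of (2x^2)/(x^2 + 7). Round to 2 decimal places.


For limits at infinity with equal-degree polynomials,
we compare leading coefficients.
Numerator leading term: 2x^2
Denominator leading term: x^2
Divide both by x^2:
lim = (2) / (1 + 7/x^2)
As x -> infinity, the 1/x and 1/x^2 terms vanish:
= 2/1 = 2 = 2.00

2.00


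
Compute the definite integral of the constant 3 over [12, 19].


The integral of a constant k over [a, b] equals k * (b - a).
integral from 12 to 19 of 3 dx
= 3 * (19 - 12)
= 3 * 7
= 21

21


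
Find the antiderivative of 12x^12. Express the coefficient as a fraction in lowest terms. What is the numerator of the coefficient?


Apply the power rule for integration:
integral of ax^n dx = a/(n+1) * x^(n+1) + C
integral of 12x^12 dx
= 12/13 * x^13 + C
The coefficient in lowest terms is 12/13, and its numerator is 12

12


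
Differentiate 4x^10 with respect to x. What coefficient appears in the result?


We apply the power rule: d/dx [ax^n] = a*n * x^(n-1)
d/dx [4x^10]
= 4 * 10 * x^(10-1)
= 40x^9
The coefficient is 40

40


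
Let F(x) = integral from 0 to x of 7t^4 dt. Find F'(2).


By the Fundamental Theorem of Calculus (Part 1):
If F(x) = integral from 0 to x of f(t) dt, then F'(x) = f(x)
Here f(t) = 7t^4
So F'(x) = 7x^4
Evaluate at x = 2:
F'(2) = 7 * 2^4
= 7 * 16
= 112

112


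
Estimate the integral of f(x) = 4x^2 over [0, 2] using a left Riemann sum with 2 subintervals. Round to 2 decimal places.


Left Riemann sum uses left endpoints of each subinterval.
Interval: [0, 2], n = 2
dx = (2 - 0) / 2 = 1
Left endpoints: [0, 1]
f values: [0, 4]
Sum = dx * (sum of f values)
= 1 * 4
= 4 = 4.00

4.00


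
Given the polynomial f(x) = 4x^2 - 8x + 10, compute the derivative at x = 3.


Differentiate term by term using power and sum rules:
f(x) = 4x^2 - 8x + 10
f'(x) = 8x - 8
Substitute x = 3:
f'(3) = 8 * 3 - 8
= 24 - 8
= 16

16


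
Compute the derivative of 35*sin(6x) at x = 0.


Apply the chain rule to differentiate 35*sin(6x):
d/dx [35*sin(6x)]
= 35 * cos(6x) * d/dx(6x)
= 35 * 6 * cos(6x)
= 210 * cos(6x)
Evaluate at x = 0:
= 210 * cos(0)
= 210 * 1
= 210

210


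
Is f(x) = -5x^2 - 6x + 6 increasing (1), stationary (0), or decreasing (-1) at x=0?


Compute f'(x) to determine behavior:
f'(x) = -10x - 6
f'(0) = -10 * 0 - 6
= 0 - 6
= -6
Since f'(0) < 0, the function is decreasing (-1)

-1


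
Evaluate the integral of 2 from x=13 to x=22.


The integral of a constant k over [a, b] equals k * (b - a).
integral from 13 to 22 of 2 dx
= 2 * (22 - 13)
= 2 * 9
= 18

18


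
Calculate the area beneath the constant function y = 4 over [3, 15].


The area under a constant function y = 4 is a rectangle.
Width = 15 - 3 = 12
Height = 4
Area = width * height
= 12 * 4
= 48

48


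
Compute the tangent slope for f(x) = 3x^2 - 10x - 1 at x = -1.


The slope of the tangent line equals f'(x) at the point.
f(x) = 3x^2 - 10x - 1
f'(x) = 6x - 10
At x = -1:
f'(-1) = 6 * (-1) - 10
= -6 - 10
= -16

-16


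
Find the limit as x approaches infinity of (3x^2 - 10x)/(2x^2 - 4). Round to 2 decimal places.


For limits at infinity with equal-degree polynomials,
we compare leading coefficients.
Numerator leading term: 3x^2
Denominator leading term: 2x^2
Divide both by x^2:
lim = (3 - 10/x) / (2 - 4/x^2)
As x -> infinity, the 1/x and 1/x^2 terms vanish:
= 3/2 = 1.50

1.50


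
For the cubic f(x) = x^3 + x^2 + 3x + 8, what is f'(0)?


Differentiate f(x) = x^3 + x^2 + 3x + 8 term by term:
f'(x) = 3x^2 + 2x + 3
Substitute x = 0:
f'(0) = 3 * 0^2 + 2 * 0 + 3
= 0 + 0 + 3
= 3

3


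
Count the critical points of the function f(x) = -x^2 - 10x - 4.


Find where f'(x) = 0:
f'(x) = -2x - 10
Set f'(x) = 0:
-2x - 10 = 0
x = 10 / (-2) = -5
This is a linear equation in x, so there is exactly one solution.
Number of critical points: 1

1


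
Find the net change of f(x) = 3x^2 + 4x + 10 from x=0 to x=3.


Net change = f(b) - f(a)
f(x) = 3x^2 + 4x + 10
Compute f(3):
f(3) = 3 * 3^2 + 4 * 3 + 10
= 27 + 12 + 10
= 49
Compute f(0):
f(0) = 3 * 0^2 + 4 * 0 + 10
= 0 + 0 + 10
= 10
Net change = 49 - 10 = 39

39


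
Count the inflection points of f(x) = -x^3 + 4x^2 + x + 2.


Inflection points occur where f''(x) = 0 and concavity changes.
f(x) = -x^3 + 4x^2 + x + 2
f'(x) = -3x^2 + 8x + 1
f''(x) = -6x + 8
Set f''(x) = 0:
-6x + 8 = 0
x = -8 / (-6) = 4/3
Since f''(x) is linear (degree 1), it changes sign at this point.
Therefore there is exactly 1 inflection point.

1


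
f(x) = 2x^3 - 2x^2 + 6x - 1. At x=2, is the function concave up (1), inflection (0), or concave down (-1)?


Concavity is determined by the sign of f''(x).
f(x) = 2x^3 - 2x^2 + 6x - 1
f'(x) = 6x^2 - 4x + 6
f''(x) = 12x - 4
f''(2) = 12 * 2 - 4
= 24 - 4
= 20
Since f''(2) > 0, the function is concave up (1)

1


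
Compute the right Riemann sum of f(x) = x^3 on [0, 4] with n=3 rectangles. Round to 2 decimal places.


Right Riemann sum uses right endpoints of each subinterval.
Interval: [0, 4], n = 3
dx = (4 - 0) / 3 = 4/3
Right endpoints: [4/3, 8/3, 4]
f values: [64/27, 512/27, 64]
Sum = dx * (sum of f values)
= 4/3 * 256/3
= 1024/9 ≈ 113.78

113.78


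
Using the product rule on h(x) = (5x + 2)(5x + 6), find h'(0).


Let u(x) = 5x + 2 and v(x) = 5x + 6
u'(x) = 5
v'(x) = 5
Product rule: h'(x) = u'(x)*v(x) + u(x)*v'(x)
= 5 * (5x + 6) + (5x + 2) * 5
At x = 0:
u(0) = 5 * 0 + 2 = 2
v(0) = 5 * 0 + 6 = 6
h'(0) = 5 * 6 + 2 * 5
= 30 + 10
= 40

40


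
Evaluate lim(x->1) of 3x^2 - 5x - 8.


Since polynomials are continuous, we use direct substitution.
lim(x->1) of 3x^2 - 5x - 8
= 3 * 1^2 - 5 * 1 - 8
= 3 - 5 - 8
= -10

-10


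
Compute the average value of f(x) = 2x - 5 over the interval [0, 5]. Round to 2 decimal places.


Average value = 1/(b-a) * integral from a to b of f(x) dx
First compute the integral of 2x - 5:
F(x) = x^2 - 5x
F(5) = 1 * 25 - 5 * 5 = 0
F(0) = 1 * 0 - 5 * 0 = 0
Integral = 0 - 0 = 0
Average = 0 / (5 - 0) = 0 / 5
= 0 = 0.00

0.00


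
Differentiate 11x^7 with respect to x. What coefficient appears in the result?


We apply the power rule: d/dx [ax^n] = a*n * x^(n-1)
d/dx [11x^7]
= 11 * 7 * x^(7-1)
= 77x^6
The coefficient is 77

77


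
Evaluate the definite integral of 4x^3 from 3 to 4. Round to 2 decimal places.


Find the antiderivative of 4x^3:
F(x) = 4/4 * x^4
Apply the Fundamental Theorem of Calculus:
F(4) - F(3)
= 4/4 * 4^4 - 4/4 * 3^4
= 4/4 * (256 - 81)
= 4/4 * 175
= 175 = 175.00

175.00


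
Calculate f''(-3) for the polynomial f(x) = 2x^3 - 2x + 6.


First derivative:
f'(x) = 6x^2 - 2
Second derivative:
f''(x) = 12x
Substitute x = -3:
f''(-3) = 12 * (-3) + 0
= -36 + 0
= -36

-36


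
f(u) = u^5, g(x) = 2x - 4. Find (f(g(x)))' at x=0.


Using the chain rule: (f(g(x)))' = f'(g(x)) * g'(x)
First, find g(0):
g(0) = 2 * 0 - 4 = -4
Next, f'(u) = 5u^4
And g'(x) = 2
So f'(g(0)) * g'(0)
= 5 * (-4)^4 * 2
= 5 * 256 * 2
= 2560

2560


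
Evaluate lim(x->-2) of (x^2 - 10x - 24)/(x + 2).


Direct substitution gives 0/0, so we factor the numerator.
Factor: (x^2 - 10x - 24) = (x + 2)(x - 12)
Cancel the common factor (x + 2):
(x^2 - 10x - 24)/(x + 2) = (x - 12)
Now substitute x = -2:
= (-2) - (12) = -14

-14


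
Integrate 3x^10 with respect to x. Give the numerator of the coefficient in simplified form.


Apply the power rule for integration:
integral of ax^n dx = a/(n+1) * x^(n+1) + C
integral of 3x^10 dx
= 3/11 * x^11 + C
The coefficient in lowest terms is 3/11, and its numerator is 3

3


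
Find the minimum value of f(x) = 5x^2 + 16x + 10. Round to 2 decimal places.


For a quadratic f(x) = ax^2 + bx + c with a > 0, the minimum is at the vertex.
Vertex x-coordinate: x = -b/(2a)
x = -(16) / (2 * 5)
x = -16/10 = -8/5
Substitute back to find the minimum value:
f(-8/5) = 5 * (-8/5)^2 + 16 * (-8/5) + 10
= 64/5 - 128/5 + 10
= -14/5 = -2.80

-2.80


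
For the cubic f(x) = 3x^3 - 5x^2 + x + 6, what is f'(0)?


Differentiate f(x) = 3x^3 - 5x^2 + x + 6 term by term:
f'(x) = 9x^2 - 10x + 1
Substitute x = 0:
f'(0) = 9 * 0^2 - 10 * 0 + 1
= 0 + 0 + 1
= 1

1


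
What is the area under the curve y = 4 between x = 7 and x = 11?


The area under a constant function y = 4 is a rectangle.
Width = 11 - 7 = 4
Height = 4
Area = width * height
= 4 * 4
= 16

16


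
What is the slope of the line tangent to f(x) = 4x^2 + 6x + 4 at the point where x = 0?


The slope of the tangent line equals f'(x) at the point.
f(x) = 4x^2 + 6x + 4
f'(x) = 8x + 6
At x = 0:
f'(0) = 8 * 0 + 6
= 0 + 6
= 6

6


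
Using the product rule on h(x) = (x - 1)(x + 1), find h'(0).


Let u(x) = x - 1 and v(x) = x + 1
u'(x) = 1
v'(x) = 1
Product rule: h'(x) = u'(x)*v(x) + u(x)*v'(x)
= 1 * (x + 1) + (x - 1) * 1
At x = 0:
u(0) = 1 * 0 - 1 = -1
v(0) = 1 * 0 + 1 = 1
h'(0) = 1 * 1 + (-1) * 1
= 1 - 1
= 0

0


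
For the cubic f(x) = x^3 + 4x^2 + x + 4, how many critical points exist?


Find where f'(x) = 0:
f(x) = x^3 + 4x^2 + x + 4
f'(x) = 3x^2 + 8x + 1
This is a quadratic in x. Use the discriminant to count real roots.
Discriminant = (8)^2 - 4 * 3 * 1
= 64 - 12
= 52
Since discriminant > 0, f'(x) = 0 has 2 real solutions.
Number of critical points: 2

2


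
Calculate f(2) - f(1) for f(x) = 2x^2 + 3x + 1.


Net change = f(b) - f(a)
f(x) = 2x^2 + 3x + 1
Compute f(2):
f(2) = 2 * 2^2 + 3 * 2 + 1
= 8 + 6 + 1
= 15
Compute f(1):
f(1) = 2 * 1^2 + 3 * 1 + 1
= 2 + 3 + 1
= 6
Net change = 15 - 6 = 9

9


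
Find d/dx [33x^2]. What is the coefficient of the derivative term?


We apply the power rule: d/dx [ax^n] = a*n * x^(n-1)
d/dx [33x^2]
= 33 * 2 * x^(2-1)
= 66x
The coefficient is 66

66


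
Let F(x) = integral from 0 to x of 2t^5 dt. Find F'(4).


By the Fundamental Theorem of Calculus (Part 1):
If F(x) = integral from 0 to x of f(t) dt, then F'(x) = f(x)
Here f(t) = 2t^5
So F'(x) = 2x^5
Evaluate at x = 4:
F'(4) = 2 * 4^5
= 2 * 1024
= 2048

2048


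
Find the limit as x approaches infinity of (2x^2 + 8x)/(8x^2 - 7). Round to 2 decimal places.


For limits at infinity with equal-degree polynomials,
we compare leading coefficients.
Numerator leading term: 2x^2
Denominator leading term: 8x^2
Divide both by x^2:
lim = (2 + 8/x) / (8 - 7/x^2)
As x -> infinity, the 1/x and 1/x^2 terms vanish:
= 2/8 = 1/4 = 0.25

0.25


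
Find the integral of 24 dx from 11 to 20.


The integral of a constant k over [a, b] equals k * (b - a).
integral from 11 to 20 of 24 dx
= 24 * (20 - 11)
= 24 * 9
= 216

216


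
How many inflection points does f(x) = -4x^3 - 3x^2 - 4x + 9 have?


Inflection points occur where f''(x) = 0 and concavity changes.
f(x) = -4x^3 - 3x^2 - 4x + 9
f'(x) = -12x^2 - 6x - 4
f''(x) = -24x - 6
Set f''(x) = 0:
-24x - 6 = 0
x = 6 / (-24) = -1/4
Since f''(x) is linear (degree 1), it changes sign at this point.
Therefore there is exactly 1 inflection point.

1


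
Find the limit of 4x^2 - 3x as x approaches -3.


Since polynomials are continuous, we use direct substitution.
lim(x->-3) of 4x^2 - 3x
= 4 * (-3)^2 - 3 * (-3) + 0
= 36 + 9 + 0
= 45

45


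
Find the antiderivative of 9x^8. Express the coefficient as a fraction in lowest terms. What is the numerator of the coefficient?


Apply the power rule for integration:
integral of ax^n dx = a/(n+1) * x^(n+1) + C
integral of 9x^8 dx
= 9/9 * x^9 + C
= 1 * x^9 + C
The coefficient in lowest terms is 1 = 1/1, so its numerator is 1

1


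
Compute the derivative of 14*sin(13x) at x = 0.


Apply the chain rule to differentiate 14*sin(13x):
d/dx [14*sin(13x)]
= 14 * cos(13x) * d/dx(13x)
= 14 * 13 * cos(13x)
= 182 * cos(13x)
Evaluate at x = 0:
= 182 * cos(0)
= 182 * 1
= 182

182


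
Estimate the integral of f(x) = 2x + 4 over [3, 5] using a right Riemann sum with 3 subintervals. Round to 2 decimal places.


Right Riemann sum uses right endpoints of each subinterval.
Interval: [3, 5], n = 3
dx = (5 - 3) / 3 = 2/3
Right endpoints: [11/3, 13/3, 5]
f values: [34/3, 38/3, 14]
Sum = dx * (sum of f values)
= 2/3 * 38
= 76/3 ≈ 25.33

25.33


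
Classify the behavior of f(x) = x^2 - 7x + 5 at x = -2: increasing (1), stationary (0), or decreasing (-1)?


Compute f'(x) to determine behavior:
f'(x) = 2x - 7
f'(-2) = 2 * (-2) - 7
= -4 - 7
= -11
Since f'(-2) < 0, the function is decreasing (-1)

-1


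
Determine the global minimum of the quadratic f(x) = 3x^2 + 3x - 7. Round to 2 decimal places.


For a quadratic f(x) = ax^2 + bx + c with a > 0, the minimum is at the vertex.
Vertex x-coordinate: x = -b/(2a)
x = -(3) / (2 * 3)
x = -3/6 = -1/2
Substitute back to find the minimum value:
f(-1/2) = 3 * (-1/2)^2 + 3 * (-1/2) - 7
= 3/4 - 3/2 - 7
= -31/4 = -7.75

-7.75
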